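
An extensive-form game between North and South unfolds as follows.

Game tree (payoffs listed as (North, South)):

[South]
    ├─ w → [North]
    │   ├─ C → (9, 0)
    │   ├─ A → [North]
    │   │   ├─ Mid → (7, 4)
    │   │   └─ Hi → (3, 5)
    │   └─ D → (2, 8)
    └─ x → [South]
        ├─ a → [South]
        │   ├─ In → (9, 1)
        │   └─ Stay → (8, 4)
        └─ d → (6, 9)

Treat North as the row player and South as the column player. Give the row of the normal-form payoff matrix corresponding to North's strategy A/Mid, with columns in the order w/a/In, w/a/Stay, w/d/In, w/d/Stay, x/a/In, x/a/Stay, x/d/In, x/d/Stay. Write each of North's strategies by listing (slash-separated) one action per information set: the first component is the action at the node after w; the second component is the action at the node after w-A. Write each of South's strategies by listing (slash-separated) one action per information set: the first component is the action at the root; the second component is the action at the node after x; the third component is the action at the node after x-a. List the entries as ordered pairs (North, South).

(7,4) (7,4) (7,4) (7,4) (9,1) (8,4) (6,9) (6,9)

vs w/a/In: South plays w → North plays A at [w] → North plays Mid at [w-A] → (7, 4)
vs w/a/Stay: South plays w → North plays A at [w] → North plays Mid at [w-A] → (7, 4)
vs w/d/In: South plays w → North plays A at [w] → North plays Mid at [w-A] → (7, 4)
vs w/d/Stay: South plays w → North plays A at [w] → North plays Mid at [w-A] → (7, 4)
vs x/a/In: South plays x → South plays a at [x] → South plays In at [x-a] → (9, 1)
vs x/a/Stay: South plays x → South plays a at [x] → South plays Stay at [x-a] → (8, 4)
vs x/d/In: South plays x → South plays d at [x] → (6, 9)
vs x/d/Stay: South plays x → South plays d at [x] → (6, 9)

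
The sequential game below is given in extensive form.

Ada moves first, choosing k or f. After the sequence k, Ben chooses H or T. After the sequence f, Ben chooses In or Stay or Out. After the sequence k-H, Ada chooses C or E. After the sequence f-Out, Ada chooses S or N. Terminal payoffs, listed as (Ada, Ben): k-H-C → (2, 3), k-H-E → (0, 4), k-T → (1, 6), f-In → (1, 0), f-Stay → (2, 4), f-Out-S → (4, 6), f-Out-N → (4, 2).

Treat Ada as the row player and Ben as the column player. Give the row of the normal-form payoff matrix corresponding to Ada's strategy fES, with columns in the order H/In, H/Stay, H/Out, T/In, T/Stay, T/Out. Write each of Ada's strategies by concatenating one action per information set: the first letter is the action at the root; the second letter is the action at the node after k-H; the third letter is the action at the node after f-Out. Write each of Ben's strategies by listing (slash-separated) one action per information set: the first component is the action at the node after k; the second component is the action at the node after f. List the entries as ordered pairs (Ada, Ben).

(1,0) (2,4) (4,6) (1,0) (2,4) (4,6)

vs H/In: Ada plays f → Ben plays In at [f] → (1, 0)
vs H/Stay: Ada plays f → Ben plays Stay at [f] → (2, 4)
vs H/Out: Ada plays f → Ben plays Out at [f] → Ada plays S at [f-Out] → (4, 6)
vs T/In: Ada plays f → Ben plays In at [f] → (1, 0)
vs T/Stay: Ada plays f → Ben plays Stay at [f] → (2, 4)
vs T/Out: Ada plays f → Ben plays Out at [f] → Ada plays S at [f-Out] → (4, 6)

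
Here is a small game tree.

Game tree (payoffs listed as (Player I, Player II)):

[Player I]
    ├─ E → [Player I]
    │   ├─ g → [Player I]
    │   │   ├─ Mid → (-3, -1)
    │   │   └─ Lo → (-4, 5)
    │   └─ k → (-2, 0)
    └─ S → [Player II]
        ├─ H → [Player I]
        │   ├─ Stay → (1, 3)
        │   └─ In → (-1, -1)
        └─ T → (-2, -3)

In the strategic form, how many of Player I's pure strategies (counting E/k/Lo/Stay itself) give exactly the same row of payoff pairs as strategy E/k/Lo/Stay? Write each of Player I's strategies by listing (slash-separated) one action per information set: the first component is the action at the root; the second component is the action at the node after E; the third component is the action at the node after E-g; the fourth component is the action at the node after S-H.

Row for E/k/Lo/Stay (columns H, T): (-2,0) (-2,0).
Under E/k/Lo/Stay, Player I's choice at the node after E-g and at the node after S-H can never be reached regardless of what Player II does, so varying those choices leaves every outcome unchanged.
Holding the reachable choices fixed and varying the unreachable ones freely already gives 2 × 2 = 4 equivalent strategies.
No other strategy reproduces this row, so those 4 are the full class: E/k/Mid/Stay, E/k/Mid/In, E/k/Lo/Stay, E/k/Lo/In.

4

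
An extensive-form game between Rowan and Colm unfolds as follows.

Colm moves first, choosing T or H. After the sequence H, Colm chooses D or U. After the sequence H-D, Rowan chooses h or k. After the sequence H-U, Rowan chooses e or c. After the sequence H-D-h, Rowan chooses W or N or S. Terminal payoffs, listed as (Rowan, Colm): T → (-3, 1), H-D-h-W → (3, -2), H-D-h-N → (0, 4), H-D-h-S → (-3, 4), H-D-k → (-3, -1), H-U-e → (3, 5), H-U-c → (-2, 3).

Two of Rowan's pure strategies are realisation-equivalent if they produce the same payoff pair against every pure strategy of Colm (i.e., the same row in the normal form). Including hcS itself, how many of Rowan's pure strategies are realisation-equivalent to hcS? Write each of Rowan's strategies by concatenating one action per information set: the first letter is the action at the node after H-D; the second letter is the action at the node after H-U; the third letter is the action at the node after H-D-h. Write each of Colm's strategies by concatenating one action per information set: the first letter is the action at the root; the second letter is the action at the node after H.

1

Row for hcS (columns TD, TU, HD, HU): (-3,1) (-3,1) (-3,4) (-2,3).
Every one of Rowan's information sets is on the play path for some reply by Colm when Rowan follows hcS.
Changing the action at any of them therefore changes at least one column, so only hcS itself gives this row.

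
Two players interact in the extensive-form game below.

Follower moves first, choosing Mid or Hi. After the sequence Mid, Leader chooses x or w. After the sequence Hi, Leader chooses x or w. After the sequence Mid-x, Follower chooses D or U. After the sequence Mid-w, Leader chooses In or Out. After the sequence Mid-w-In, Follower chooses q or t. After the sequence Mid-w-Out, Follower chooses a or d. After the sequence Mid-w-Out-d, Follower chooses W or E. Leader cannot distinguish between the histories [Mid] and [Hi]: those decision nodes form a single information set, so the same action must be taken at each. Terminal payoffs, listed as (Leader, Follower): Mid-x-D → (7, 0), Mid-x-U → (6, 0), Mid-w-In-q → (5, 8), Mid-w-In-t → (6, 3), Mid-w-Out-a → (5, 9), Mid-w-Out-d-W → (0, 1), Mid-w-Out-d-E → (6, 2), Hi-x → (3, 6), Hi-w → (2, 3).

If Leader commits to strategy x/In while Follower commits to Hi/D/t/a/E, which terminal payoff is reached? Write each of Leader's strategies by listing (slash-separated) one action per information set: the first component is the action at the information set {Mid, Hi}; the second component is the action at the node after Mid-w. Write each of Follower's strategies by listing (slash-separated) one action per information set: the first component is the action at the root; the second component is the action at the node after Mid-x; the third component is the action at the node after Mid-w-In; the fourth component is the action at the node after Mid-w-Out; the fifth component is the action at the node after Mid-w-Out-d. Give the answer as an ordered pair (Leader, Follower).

(3, 6)

Trace the play path from the root:
  Follower plays Hi
  Leader plays x at [Hi]
→ terminal payoff (3, 6).
(Leader's choice at the node after Mid-w is never reached on this path, so it doesn't affect the outcome.)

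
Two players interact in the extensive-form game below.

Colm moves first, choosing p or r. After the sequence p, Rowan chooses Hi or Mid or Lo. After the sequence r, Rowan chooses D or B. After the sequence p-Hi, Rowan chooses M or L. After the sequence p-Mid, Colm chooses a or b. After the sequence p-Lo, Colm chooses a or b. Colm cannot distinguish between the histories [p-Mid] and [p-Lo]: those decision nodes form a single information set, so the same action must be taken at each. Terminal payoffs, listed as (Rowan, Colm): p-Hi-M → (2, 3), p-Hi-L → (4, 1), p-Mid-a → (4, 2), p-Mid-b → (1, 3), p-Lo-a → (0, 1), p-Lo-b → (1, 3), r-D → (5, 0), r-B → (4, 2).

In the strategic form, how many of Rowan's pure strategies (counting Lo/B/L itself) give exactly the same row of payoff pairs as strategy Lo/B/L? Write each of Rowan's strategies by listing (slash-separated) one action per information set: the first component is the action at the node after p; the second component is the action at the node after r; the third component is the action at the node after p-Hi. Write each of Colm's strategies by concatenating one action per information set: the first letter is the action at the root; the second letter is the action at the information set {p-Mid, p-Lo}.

Row for Lo/B/L (columns pa, pb, ra, rb): (0,1) (1,3) (4,2) (4,2).
Under Lo/B/L, Rowan's choice at the node after p-Hi can never be reached regardless of what Colm does, so varying those choices leaves every outcome unchanged.
Holding the reachable choices fixed and varying the unreachable one freely already gives 2 equivalent strategies.
No other strategy reproduces this row, so those 2 are the full class: Lo/B/M, Lo/B/L.

2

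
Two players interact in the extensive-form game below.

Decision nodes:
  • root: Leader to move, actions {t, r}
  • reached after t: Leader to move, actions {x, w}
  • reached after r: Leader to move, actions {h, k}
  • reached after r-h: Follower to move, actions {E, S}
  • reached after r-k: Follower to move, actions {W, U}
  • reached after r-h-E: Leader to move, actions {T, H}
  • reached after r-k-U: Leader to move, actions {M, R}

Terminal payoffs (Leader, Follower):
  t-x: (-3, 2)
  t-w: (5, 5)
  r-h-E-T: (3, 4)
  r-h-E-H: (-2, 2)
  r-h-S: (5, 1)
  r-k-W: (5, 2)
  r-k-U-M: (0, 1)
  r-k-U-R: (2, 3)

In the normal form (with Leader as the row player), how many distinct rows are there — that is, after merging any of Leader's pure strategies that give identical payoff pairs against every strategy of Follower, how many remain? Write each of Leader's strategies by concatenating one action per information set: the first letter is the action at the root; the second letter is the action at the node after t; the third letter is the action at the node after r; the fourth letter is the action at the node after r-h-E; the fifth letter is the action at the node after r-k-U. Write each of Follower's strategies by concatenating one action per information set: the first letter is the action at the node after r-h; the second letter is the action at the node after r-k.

6

Leader has 32 pure strategies: txhTM, txhTR, txhHM, txhHR, txkTM, txkTR, txkHM, txkHR, twhTM, twhTR, twhHM, twhHR, twkTM, twkTR, twkHM, twkHR, rxhTM, rxhTR, rxhHM, rxhHR, rxkTM, rxkTR, rxkHM, rxkHR, rwhTM, rwhTR, rwhHM, rwhHR, rwkTM, rwkTR, rwkHM, rwkHR. Columns: EW, EU, SW, SU.
{txhTM, txhTR, txhHM, txhHR, txkTM, txkTR, txkHM, txkHR} → row (-3,2) (-3,2) (-3,2) (-3,2)
{twhTM, twhTR, twhHM, twhHR, twkTM, twkTR, twkHM, twkHR} → row (5,5) (5,5) (5,5) (5,5)
{rxhTM, rxhTR, rwhTM, rwhTR} → row (3,4) (3,4) (5,1) (5,1)
{rxhHM, rxhHR, rwhHM, rwhHR} → row (-2,2) (-2,2) (5,1) (5,1)
{rxkTM, rxkHM, rwkTM, rwkHM} → row (5,2) (0,1) (5,2) (0,1)
{rxkTR, rxkHR, rwkTR, rwkHR} → row (5,2) (2,3) (5,2) (2,3)
That's 6 distinct rows out of 32 strategies.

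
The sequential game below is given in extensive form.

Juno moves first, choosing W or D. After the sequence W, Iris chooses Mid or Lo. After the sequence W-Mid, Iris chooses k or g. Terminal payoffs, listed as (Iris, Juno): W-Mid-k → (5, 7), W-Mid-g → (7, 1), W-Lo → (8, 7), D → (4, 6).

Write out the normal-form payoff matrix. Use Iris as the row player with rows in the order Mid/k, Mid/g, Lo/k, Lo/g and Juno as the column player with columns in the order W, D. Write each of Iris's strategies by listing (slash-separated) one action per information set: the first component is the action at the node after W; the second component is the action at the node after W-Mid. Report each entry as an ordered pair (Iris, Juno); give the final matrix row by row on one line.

             W        D
Mid/k    (5,7)    (4,6)
Mid/g    (7,1)    (4,6)
 Lo/k    (8,7)    (4,6)
 Lo/g    (8,7)    (4,6)

Mid/k: (5,7) (4,6) | Mid/g: (7,1) (4,6) | Lo/k: (8,7) (4,6) | Lo/g: (8,7) (4,6)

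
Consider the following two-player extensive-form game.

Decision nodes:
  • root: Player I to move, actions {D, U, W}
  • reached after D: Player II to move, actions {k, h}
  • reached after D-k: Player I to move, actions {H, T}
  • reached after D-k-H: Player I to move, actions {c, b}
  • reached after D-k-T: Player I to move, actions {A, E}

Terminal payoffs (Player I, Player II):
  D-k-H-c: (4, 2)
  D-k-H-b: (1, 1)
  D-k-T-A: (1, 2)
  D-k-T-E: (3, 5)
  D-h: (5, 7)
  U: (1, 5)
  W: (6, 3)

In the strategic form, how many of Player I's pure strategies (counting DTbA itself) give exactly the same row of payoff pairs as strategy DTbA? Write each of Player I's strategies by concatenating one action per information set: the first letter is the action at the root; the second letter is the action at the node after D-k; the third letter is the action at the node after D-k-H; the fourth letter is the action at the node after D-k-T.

Row for DTbA (columns k, h): (1,2) (5,7).
Under DTbA, Player I's choice at the node after D-k-H can never be reached regardless of what Player II does, so varying those choices leaves every outcome unchanged.
Holding the reachable choices fixed and varying the unreachable one freely already gives 2 equivalent strategies.
No other strategy reproduces this row, so those 2 are the full class: DTcA, DTbA.

2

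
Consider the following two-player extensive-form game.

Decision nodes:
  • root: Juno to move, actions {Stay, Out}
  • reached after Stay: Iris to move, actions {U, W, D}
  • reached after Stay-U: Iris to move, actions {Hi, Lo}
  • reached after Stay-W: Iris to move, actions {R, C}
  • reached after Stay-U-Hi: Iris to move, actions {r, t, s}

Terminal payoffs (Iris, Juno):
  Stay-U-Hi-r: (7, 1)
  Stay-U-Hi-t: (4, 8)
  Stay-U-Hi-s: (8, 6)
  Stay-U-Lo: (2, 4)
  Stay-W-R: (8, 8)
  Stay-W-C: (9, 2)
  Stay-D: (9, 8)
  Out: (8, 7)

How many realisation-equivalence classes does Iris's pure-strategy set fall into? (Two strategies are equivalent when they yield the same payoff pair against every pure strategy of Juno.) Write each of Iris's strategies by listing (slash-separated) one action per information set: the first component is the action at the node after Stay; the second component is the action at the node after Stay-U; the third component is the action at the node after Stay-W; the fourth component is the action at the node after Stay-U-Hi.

Iris has 36 pure strategies: U/Hi/R/r, U/Hi/R/t, U/Hi/R/s, U/Hi/C/r, U/Hi/C/t, U/Hi/C/s, U/Lo/R/r, U/Lo/R/t, U/Lo/R/s, U/Lo/C/r, U/Lo/C/t, U/Lo/C/s, W/Hi/R/r, W/Hi/R/t, W/Hi/R/s, W/Hi/C/r, W/Hi/C/t, W/Hi/C/s, W/Lo/R/r, W/Lo/R/t, W/Lo/R/s, W/Lo/C/r, W/Lo/C/t, W/Lo/C/s, D/Hi/R/r, D/Hi/R/t, D/Hi/R/s, D/Hi/C/r, D/Hi/C/t, D/Hi/C/s, D/Lo/R/r, D/Lo/R/t, D/Lo/R/s, D/Lo/C/r, D/Lo/C/t, D/Lo/C/s. Columns: Stay, Out.
{U/Hi/R/r, U/Hi/C/r} → row (7,1) (8,7)
{U/Hi/R/t, U/Hi/C/t} → row (4,8) (8,7)
{U/Hi/R/s, U/Hi/C/s} → row (8,6) (8,7)
{U/Lo/R/r, U/Lo/R/t, U/Lo/R/s, U/Lo/C/r, U/Lo/C/t, U/Lo/C/s} → row (2,4) (8,7)
{W/Hi/R/r, W/Hi/R/t, W/Hi/R/s, W/Lo/R/r, W/Lo/R/t, W/Lo/R/s} → row (8,8) (8,7)
{W/Hi/C/r, W/Hi/C/t, W/Hi/C/s, W/Lo/C/r, W/Lo/C/t, W/Lo/C/s} → row (9,2) (8,7)
{D/Hi/R/r, D/Hi/R/t, D/Hi/R/s, D/Hi/C/r, D/Hi/C/t, D/Hi/C/s, D/Lo/R/r, D/Lo/R/t, D/Lo/R/s, D/Lo/C/r, D/Lo/C/t, D/Lo/C/s} → row (9,8) (8,7)
That's 7 distinct rows out of 36 strategies.

7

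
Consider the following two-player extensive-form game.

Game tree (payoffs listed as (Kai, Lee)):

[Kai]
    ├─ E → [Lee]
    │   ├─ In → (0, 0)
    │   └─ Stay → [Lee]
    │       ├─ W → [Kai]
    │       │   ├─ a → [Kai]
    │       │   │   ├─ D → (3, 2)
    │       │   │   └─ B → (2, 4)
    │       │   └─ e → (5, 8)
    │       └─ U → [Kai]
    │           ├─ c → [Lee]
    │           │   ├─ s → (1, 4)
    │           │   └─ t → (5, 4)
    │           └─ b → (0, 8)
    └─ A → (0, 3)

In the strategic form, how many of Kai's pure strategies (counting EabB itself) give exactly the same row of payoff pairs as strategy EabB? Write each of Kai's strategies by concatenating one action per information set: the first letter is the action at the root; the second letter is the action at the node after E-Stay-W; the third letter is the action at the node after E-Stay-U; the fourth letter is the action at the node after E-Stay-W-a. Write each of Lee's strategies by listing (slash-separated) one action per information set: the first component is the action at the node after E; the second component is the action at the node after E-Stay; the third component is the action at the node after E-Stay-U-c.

1

Row for EabB (columns In/W/s, In/W/t, In/U/s, In/U/t, Stay/W/s, Stay/W/t, Stay/U/s, Stay/U/t): (0,0) (0,0) (0,0) (0,0) (2,4) (2,4) (0,8) (0,8).
Every one of Kai's information sets is on the play path for some reply by Lee when Kai follows EabB.
Changing the action at any of them therefore changes at least one column, so only EabB itself gives this row.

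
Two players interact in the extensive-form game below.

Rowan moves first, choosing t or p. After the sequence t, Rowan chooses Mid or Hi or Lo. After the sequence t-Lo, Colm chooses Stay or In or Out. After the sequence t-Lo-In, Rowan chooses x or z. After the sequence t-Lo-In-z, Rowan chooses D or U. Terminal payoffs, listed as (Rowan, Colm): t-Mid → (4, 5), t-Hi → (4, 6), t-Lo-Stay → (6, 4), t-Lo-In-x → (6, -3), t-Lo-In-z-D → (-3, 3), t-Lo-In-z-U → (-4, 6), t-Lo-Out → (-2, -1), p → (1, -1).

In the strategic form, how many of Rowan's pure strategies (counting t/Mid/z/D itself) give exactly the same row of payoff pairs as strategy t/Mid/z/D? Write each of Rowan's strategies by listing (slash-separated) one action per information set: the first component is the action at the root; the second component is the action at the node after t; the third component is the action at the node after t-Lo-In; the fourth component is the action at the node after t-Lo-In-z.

4

Row for t/Mid/z/D (columns Stay, In, Out): (4,5) (4,5) (4,5).
Under t/Mid/z/D, Rowan's choice at the node after t-Lo-In and at the node after t-Lo-In-z can never be reached regardless of what Colm does, so varying those choices leaves every outcome unchanged.
Holding the reachable choices fixed and varying the unreachable ones freely already gives 2 × 2 = 4 equivalent strategies.
No other strategy reproduces this row, so those 4 are the full class: t/Mid/x/D, t/Mid/x/U, t/Mid/z/D, t/Mid/z/U.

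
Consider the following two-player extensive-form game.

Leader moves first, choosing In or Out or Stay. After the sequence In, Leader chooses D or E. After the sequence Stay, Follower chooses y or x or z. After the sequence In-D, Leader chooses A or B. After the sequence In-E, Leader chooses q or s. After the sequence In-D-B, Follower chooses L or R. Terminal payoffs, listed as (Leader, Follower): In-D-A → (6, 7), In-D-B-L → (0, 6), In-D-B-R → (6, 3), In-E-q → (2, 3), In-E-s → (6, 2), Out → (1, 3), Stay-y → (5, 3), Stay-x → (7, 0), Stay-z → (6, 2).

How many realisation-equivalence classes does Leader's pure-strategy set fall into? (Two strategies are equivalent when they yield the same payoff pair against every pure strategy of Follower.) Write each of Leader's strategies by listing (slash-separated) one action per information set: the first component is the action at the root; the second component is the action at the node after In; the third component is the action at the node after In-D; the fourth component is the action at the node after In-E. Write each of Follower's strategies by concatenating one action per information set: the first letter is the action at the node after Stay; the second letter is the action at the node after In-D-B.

6

Leader has 24 pure strategies: In/D/A/q, In/D/A/s, In/D/B/q, In/D/B/s, In/E/A/q, In/E/A/s, In/E/B/q, In/E/B/s, Out/D/A/q, Out/D/A/s, Out/D/B/q, Out/D/B/s, Out/E/A/q, Out/E/A/s, Out/E/B/q, Out/E/B/s, Stay/D/A/q, Stay/D/A/s, Stay/D/B/q, Stay/D/B/s, Stay/E/A/q, Stay/E/A/s, Stay/E/B/q, Stay/E/B/s. Columns: yL, yR, xL, xR, zL, zR.
{In/D/A/q, In/D/A/s} → row (6,7) (6,7) (6,7) (6,7) (6,7) (6,7)
{In/D/B/q, In/D/B/s} → row (0,6) (6,3) (0,6) (6,3) (0,6) (6,3)
{In/E/A/q, In/E/B/q} → row (2,3) (2,3) (2,3) (2,3) (2,3) (2,3)
{In/E/A/s, In/E/B/s} → row (6,2) (6,2) (6,2) (6,2) (6,2) (6,2)
{Out/D/A/q, Out/D/A/s, Out/D/B/q, Out/D/B/s, Out/E/A/q, Out/E/A/s, Out/E/B/q, Out/E/B/s} → row (1,3) (1,3) (1,3) (1,3) (1,3) (1,3)
{Stay/D/A/q, Stay/D/A/s, Stay/D/B/q, Stay/D/B/s, Stay/E/A/q, Stay/E/A/s, Stay/E/B/q, Stay/E/B/s} → row (5,3) (5,3) (7,0) (7,0) (6,2) (6,2)
That's 6 distinct rows out of 24 strategies.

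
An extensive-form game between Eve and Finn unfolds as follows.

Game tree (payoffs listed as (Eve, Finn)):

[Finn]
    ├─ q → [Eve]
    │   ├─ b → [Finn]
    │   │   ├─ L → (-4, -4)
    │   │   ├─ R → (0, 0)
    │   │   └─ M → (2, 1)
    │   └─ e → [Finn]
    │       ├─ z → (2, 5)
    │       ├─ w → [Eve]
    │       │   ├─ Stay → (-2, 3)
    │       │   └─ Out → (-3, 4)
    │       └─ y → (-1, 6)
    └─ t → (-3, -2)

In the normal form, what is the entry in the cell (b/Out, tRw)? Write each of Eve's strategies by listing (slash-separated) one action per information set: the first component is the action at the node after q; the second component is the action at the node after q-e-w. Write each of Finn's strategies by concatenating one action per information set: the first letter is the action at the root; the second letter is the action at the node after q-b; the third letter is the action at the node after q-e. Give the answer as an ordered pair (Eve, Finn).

(-3, -2)

Trace the play path from the root:
  Finn plays t
→ terminal payoff (-3, -2).
(Eve's choice at the node after q is never reached on this path, so it doesn't affect the outcome.)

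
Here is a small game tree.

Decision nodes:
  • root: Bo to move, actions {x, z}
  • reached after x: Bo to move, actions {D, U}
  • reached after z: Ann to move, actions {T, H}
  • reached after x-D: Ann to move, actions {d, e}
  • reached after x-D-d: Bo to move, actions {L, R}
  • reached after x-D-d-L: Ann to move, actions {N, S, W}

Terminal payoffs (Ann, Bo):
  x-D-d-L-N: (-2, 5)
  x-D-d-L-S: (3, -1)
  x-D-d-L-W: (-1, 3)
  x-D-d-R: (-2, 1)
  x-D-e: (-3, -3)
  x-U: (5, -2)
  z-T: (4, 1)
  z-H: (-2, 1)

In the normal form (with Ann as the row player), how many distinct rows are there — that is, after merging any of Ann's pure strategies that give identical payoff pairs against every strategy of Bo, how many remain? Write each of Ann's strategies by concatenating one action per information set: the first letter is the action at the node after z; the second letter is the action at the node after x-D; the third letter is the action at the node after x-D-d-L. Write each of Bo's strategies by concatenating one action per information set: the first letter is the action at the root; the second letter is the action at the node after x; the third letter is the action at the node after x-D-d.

Ann has 12 pure strategies: TdN, TdS, TdW, TeN, TeS, TeW, HdN, HdS, HdW, HeN, HeS, HeW. Columns: xDL, xDR, xUL, xUR, zDL, zDR, zUL, zUR.
{TdN} → row (-2,5) (-2,1) (5,-2) (5,-2) (4,1) (4,1) (4,1) (4,1)
{TdS} → row (3,-1) (-2,1) (5,-2) (5,-2) (4,1) (4,1) (4,1) (4,1)
{TdW} → row (-1,3) (-2,1) (5,-2) (5,-2) (4,1) (4,1) (4,1) (4,1)
{TeN, TeS, TeW} → row (-3,-3) (-3,-3) (5,-2) (5,-2) (4,1) (4,1) (4,1) (4,1)
{HdN} → row (-2,5) (-2,1) (5,-2) (5,-2) (-2,1) (-2,1) (-2,1) (-2,1)
{HdS} → row (3,-1) (-2,1) (5,-2) (5,-2) (-2,1) (-2,1) (-2,1) (-2,1)
{HdW} → row (-1,3) (-2,1) (5,-2) (5,-2) (-2,1) (-2,1) (-2,1) (-2,1)
{HeN, HeS, HeW} → row (-3,-3) (-3,-3) (5,-2) (5,-2) (-2,1) (-2,1) (-2,1) (-2,1)
That's 8 distinct rows out of 12 strategies.

8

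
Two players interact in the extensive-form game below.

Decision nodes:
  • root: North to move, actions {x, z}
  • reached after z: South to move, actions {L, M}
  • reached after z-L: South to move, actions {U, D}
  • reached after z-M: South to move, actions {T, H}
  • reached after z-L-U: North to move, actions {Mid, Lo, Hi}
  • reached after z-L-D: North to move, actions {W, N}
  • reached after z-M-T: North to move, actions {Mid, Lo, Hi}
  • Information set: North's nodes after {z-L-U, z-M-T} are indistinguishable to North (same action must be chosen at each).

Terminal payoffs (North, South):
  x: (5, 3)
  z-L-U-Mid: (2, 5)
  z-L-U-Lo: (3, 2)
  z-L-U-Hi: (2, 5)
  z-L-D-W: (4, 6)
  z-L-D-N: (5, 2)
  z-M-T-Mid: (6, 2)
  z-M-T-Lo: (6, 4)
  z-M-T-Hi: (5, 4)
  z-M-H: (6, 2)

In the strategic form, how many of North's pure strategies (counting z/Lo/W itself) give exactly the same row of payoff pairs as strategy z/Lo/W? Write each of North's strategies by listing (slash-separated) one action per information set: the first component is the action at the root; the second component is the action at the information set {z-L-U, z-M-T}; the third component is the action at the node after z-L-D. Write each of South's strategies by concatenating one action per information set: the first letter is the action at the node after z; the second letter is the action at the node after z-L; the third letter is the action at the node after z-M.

1

Row for z/Lo/W (columns LUT, LUH, LDT, LDH, MUT, MUH, MDT, MDH): (3,2) (3,2) (4,6) (4,6) (6,4) (6,2) (6,4) (6,2).
Every one of North's information sets is on the play path for some reply by South when North follows z/Lo/W.
Changing the action at any of them therefore changes at least one column, so only z/Lo/W itself gives this row.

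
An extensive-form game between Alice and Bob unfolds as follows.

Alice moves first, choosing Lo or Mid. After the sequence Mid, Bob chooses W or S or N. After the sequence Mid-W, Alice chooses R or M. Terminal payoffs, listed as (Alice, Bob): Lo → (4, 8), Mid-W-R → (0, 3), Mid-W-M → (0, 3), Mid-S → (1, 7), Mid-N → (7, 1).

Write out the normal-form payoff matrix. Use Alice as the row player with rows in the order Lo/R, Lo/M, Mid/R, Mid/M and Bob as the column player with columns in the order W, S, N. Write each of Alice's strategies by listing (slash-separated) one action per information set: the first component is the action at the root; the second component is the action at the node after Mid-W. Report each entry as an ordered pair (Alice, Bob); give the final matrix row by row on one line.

             W        S        N
 Lo/R    (4,8)    (4,8)    (4,8)
 Lo/M    (4,8)    (4,8)    (4,8)
Mid/R    (0,3)    (1,7)    (7,1)
Mid/M    (0,3)    (1,7)    (7,1)

Lo/R: (4,8) (4,8) (4,8) | Lo/M: (4,8) (4,8) (4,8) | Mid/R: (0,3) (1,7) (7,1) | Mid/M: (0,3) (1,7) (7,1)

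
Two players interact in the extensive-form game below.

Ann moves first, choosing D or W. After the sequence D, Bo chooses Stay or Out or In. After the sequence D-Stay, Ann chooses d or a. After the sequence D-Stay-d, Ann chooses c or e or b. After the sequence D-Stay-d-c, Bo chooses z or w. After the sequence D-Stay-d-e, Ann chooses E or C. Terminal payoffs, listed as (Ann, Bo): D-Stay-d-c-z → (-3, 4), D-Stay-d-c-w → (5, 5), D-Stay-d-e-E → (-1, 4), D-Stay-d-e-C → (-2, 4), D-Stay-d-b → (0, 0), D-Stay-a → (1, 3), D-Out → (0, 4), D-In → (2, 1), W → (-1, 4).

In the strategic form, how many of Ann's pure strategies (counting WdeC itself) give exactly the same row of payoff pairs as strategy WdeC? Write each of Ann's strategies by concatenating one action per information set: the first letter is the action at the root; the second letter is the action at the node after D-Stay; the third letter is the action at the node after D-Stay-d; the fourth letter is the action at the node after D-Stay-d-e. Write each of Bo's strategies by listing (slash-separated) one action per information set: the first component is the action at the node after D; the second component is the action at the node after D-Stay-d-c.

12

Row for WdeC (columns Stay/z, Stay/w, Out/z, Out/w, In/z, In/w): (-1,4) (-1,4) (-1,4) (-1,4) (-1,4) (-1,4).
Under WdeC, Ann's choice at the node after D-Stay and at the node after D-Stay-d and at the node after D-Stay-d-e can never be reached regardless of what Bo does, so varying those choices leaves every outcome unchanged.
Holding the reachable choices fixed and varying the unreachable ones freely already gives 2 × 3 × 2 = 12 equivalent strategies.
No other strategy reproduces this row, so those 12 are the full class: WdcE, WdcC, WdeE, WdeC, WdbE, WdbC, WacE, WacC, WaeE, WaeC, WabE, WabC.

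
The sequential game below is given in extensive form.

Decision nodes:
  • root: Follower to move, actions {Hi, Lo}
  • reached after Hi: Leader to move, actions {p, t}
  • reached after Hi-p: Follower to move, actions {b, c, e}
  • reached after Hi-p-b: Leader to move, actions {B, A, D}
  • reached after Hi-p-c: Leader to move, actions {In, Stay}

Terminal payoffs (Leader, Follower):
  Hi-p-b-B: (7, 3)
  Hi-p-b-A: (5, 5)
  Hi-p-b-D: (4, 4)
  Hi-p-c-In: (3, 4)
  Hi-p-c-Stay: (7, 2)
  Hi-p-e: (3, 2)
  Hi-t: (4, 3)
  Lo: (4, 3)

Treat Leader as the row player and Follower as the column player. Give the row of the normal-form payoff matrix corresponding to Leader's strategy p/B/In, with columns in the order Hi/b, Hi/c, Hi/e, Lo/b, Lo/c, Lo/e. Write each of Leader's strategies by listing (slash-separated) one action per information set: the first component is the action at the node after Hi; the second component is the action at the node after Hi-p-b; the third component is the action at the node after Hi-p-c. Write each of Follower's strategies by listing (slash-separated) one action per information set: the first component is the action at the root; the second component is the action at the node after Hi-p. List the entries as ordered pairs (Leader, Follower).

vs Hi/b: Follower plays Hi → Leader plays p at [Hi] → Follower plays b at [Hi-p] → Leader plays B at [Hi-p-b] → (7, 3)
vs Hi/c: Follower plays Hi → Leader plays p at [Hi] → Follower plays c at [Hi-p] → Leader plays In at [Hi-p-c] → (3, 4)
vs Hi/e: Follower plays Hi → Leader plays p at [Hi] → Follower plays e at [Hi-p] → (3, 2)
vs Lo/b: Follower plays Lo → (4, 3)
vs Lo/c: Follower plays Lo → (4, 3)
vs Lo/e: Follower plays Lo → (4, 3)

(7,3) (3,4) (3,2) (4,3) (4,3) (4,3)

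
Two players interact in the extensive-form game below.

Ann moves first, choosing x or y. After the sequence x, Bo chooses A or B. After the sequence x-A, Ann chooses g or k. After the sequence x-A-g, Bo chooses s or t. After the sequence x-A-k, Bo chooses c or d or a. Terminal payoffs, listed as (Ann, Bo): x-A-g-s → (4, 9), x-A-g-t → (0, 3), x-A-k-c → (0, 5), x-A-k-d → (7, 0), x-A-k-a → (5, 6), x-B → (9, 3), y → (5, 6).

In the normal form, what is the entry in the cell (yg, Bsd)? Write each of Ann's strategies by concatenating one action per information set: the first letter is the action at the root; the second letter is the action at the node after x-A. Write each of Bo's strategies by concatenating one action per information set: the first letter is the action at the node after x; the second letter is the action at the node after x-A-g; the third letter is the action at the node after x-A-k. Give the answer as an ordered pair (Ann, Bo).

Trace the play path from the root:
  Ann plays y
→ terminal payoff (5, 6).
(Ann's choice at the node after x-A is never reached on this path, so it doesn't affect the outcome.)

(5, 6)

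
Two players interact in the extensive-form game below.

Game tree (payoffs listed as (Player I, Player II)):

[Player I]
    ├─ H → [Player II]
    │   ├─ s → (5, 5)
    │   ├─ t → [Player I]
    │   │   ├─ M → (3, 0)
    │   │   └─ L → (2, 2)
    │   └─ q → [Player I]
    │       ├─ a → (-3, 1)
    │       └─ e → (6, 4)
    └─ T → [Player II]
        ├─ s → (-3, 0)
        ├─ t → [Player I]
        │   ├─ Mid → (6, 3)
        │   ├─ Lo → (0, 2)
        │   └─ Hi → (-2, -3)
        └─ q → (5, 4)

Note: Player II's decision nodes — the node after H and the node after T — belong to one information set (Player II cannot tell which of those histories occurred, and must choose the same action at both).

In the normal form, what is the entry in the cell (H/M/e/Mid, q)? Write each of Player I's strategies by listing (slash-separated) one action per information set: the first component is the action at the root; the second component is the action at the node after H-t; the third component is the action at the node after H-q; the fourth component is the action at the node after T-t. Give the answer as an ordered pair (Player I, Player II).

Trace the play path from the root:
  Player I plays H
  Player II plays q at [H]
  Player I plays e at [H-q]
→ terminal payoff (6, 4).
(Player I's choice at the node after H-t is never reached on this path, so it doesn't affect the outcome.)

(6, 4)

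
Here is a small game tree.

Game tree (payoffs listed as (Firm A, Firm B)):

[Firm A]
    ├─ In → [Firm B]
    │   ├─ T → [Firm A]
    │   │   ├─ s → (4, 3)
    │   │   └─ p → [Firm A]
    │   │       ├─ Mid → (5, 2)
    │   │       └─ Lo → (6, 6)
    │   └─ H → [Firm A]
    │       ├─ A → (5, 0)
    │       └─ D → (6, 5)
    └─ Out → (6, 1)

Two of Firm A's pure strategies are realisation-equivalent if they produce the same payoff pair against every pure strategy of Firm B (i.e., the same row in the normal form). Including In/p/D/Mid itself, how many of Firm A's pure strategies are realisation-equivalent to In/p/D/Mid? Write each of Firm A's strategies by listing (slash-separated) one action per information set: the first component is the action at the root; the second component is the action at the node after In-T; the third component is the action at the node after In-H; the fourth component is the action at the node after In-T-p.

1

Row for In/p/D/Mid (columns T, H): (5,2) (6,5).
Every one of Firm A's information sets is on the play path for some reply by Firm B when Firm A follows In/p/D/Mid.
Changing the action at any of them therefore changes at least one column, so only In/p/D/Mid itself gives this row.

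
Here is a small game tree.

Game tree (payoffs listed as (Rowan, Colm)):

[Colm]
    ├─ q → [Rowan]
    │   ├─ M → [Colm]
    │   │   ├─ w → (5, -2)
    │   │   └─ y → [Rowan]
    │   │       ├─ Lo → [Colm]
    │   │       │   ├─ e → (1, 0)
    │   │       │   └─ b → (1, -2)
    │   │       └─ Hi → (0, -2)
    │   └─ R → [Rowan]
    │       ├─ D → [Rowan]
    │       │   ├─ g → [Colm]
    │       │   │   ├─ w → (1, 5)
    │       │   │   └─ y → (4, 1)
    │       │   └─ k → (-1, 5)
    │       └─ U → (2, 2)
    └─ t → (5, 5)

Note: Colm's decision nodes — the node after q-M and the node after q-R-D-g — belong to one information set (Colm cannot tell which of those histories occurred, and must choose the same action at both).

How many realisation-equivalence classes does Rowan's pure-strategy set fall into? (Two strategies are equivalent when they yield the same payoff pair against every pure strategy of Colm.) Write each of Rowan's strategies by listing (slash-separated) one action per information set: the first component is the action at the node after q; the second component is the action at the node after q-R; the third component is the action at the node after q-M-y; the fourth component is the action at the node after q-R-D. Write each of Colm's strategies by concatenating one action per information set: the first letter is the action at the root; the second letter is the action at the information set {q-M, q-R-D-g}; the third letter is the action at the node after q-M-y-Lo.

Rowan has 16 pure strategies: M/D/Lo/g, M/D/Lo/k, M/D/Hi/g, M/D/Hi/k, M/U/Lo/g, M/U/Lo/k, M/U/Hi/g, M/U/Hi/k, R/D/Lo/g, R/D/Lo/k, R/D/Hi/g, R/D/Hi/k, R/U/Lo/g, R/U/Lo/k, R/U/Hi/g, R/U/Hi/k. Columns: qwe, qwb, qye, qyb, twe, twb, tye, tyb.
{M/D/Lo/g, M/D/Lo/k, M/U/Lo/g, M/U/Lo/k} → row (5,-2) (5,-2) (1,0) (1,-2) (5,5) (5,5) (5,5) (5,5)
{M/D/Hi/g, M/D/Hi/k, M/U/Hi/g, M/U/Hi/k} → row (5,-2) (5,-2) (0,-2) (0,-2) (5,5) (5,5) (5,5) (5,5)
{R/D/Lo/g, R/D/Hi/g} → row (1,5) (1,5) (4,1) (4,1) (5,5) (5,5) (5,5) (5,5)
{R/D/Lo/k, R/D/Hi/k} → row (-1,5) (-1,5) (-1,5) (-1,5) (5,5) (5,5) (5,5) (5,5)
{R/U/Lo/g, R/U/Lo/k, R/U/Hi/g, R/U/Hi/k} → row (2,2) (2,2) (2,2) (2,2) (5,5) (5,5) (5,5) (5,5)
That's 5 distinct rows out of 16 strategies.

5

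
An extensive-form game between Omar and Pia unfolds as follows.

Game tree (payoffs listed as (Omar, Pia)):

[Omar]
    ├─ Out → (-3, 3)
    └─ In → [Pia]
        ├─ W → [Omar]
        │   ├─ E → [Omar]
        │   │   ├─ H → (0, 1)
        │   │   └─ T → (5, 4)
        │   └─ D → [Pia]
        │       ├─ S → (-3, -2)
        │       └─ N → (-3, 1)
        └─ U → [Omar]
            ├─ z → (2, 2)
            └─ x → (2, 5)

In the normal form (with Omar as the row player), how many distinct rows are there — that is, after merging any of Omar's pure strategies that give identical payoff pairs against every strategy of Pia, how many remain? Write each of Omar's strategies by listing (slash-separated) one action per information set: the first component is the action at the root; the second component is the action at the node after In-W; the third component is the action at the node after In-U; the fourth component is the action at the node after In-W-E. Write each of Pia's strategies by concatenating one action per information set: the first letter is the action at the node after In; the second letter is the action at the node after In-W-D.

7

Omar has 16 pure strategies: Out/E/z/H, Out/E/z/T, Out/E/x/H, Out/E/x/T, Out/D/z/H, Out/D/z/T, Out/D/x/H, Out/D/x/T, In/E/z/H, In/E/z/T, In/E/x/H, In/E/x/T, In/D/z/H, In/D/z/T, In/D/x/H, In/D/x/T. Columns: WS, WN, US, UN.
{Out/E/z/H, Out/E/z/T, Out/E/x/H, Out/E/x/T, Out/D/z/H, Out/D/z/T, Out/D/x/H, Out/D/x/T} → row (-3,3) (-3,3) (-3,3) (-3,3)
{In/E/z/H} → row (0,1) (0,1) (2,2) (2,2)
{In/E/z/T} → row (5,4) (5,4) (2,2) (2,2)
{In/E/x/H} → row (0,1) (0,1) (2,5) (2,5)
{In/E/x/T} → row (5,4) (5,4) (2,5) (2,5)
{In/D/z/H, In/D/z/T} → row (-3,-2) (-3,1) (2,2) (2,2)
{In/D/x/H, In/D/x/T} → row (-3,-2) (-3,1) (2,5) (2,5)
That's 7 distinct rows out of 16 strategies.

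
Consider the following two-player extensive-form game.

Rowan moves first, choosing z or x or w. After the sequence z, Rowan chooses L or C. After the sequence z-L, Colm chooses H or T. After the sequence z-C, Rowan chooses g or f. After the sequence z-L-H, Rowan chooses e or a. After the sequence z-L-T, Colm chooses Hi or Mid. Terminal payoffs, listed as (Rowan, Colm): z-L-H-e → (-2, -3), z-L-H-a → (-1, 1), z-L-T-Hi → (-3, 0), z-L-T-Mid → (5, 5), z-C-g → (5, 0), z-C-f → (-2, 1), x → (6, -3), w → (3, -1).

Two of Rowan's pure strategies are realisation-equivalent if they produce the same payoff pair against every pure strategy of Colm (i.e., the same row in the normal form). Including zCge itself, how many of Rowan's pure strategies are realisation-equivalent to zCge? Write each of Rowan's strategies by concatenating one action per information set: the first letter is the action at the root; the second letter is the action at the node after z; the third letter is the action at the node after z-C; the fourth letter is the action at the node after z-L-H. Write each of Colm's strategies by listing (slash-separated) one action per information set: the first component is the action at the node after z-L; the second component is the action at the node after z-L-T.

Row for zCge (columns H/Hi, H/Mid, T/Hi, T/Mid): (5,0) (5,0) (5,0) (5,0).
Under zCge, Rowan's choice at the node after z-L-H can never be reached regardless of what Colm does, so varying those choices leaves every outcome unchanged.
Holding the reachable choices fixed and varying the unreachable one freely already gives 2 equivalent strategies.
No other strategy reproduces this row, so those 2 are the full class: zCge, zCga.

2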